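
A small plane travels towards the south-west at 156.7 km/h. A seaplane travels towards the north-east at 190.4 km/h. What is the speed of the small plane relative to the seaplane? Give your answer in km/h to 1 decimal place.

347.1 km/h

Taking east as x and north as y: small plane velocity = (-110.804, -110.804) km/h; seaplane velocity = (134.633, 134.633) km/h.
Velocity of small plane relative to seaplane = (-110.804, -110.804) − (134.633, 134.633) = (-245.437, -245.437) km/h.
Magnitude = |(-245.437, -245.437)| = 347.100 km/h.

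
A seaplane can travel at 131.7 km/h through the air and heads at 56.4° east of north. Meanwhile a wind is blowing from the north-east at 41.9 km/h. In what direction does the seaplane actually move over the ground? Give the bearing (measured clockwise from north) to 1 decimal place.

Taking east as x and north as y: velocity relative to the air = (109.696, 72.882) km/h; the air relative to ground = (-29.628, -29.628) km/h.
Velocity relative to ground = (109.696, 72.882) + (-29.628, -29.628) = (80.068, 43.254) km/h.
Bearing = atan2(80.07, 43.25) = 61.62° clockwise from north.

061.6°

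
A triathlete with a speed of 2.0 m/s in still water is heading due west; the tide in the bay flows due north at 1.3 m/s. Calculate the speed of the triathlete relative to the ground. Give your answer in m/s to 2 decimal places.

2.39 m/s

Taking east as x and north as y: velocity relative to the water = (-2.000, 0.000) m/s; the water relative to ground = (0.000, 1.300) m/s.
Velocity relative to ground = (-2.000, 0.000) + (0.000, 1.300) = (-2.000, 1.300) m/s.
Speed = |(-2.000, 1.300)| = 2.385 m/s.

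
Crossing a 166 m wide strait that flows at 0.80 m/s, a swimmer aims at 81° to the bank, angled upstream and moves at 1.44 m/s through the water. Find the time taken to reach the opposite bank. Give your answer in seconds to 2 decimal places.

The component of the swimmer's velocity perpendicular to the bank is 1.44 × sin 81° = 1.422 m/s.
The current is parallel to the bank, so it does not affect the crossing time.
Time = 166 / 1.422 = 116.715 s.

116.71 s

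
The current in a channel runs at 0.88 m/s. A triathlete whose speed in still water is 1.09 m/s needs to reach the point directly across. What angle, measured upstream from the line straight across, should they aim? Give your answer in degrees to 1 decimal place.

53.8°

To cancel the current, the upstream component of the triathlete's velocity must equal the flow: 1.09 sin θ = 0.88.
sin θ = 0.88 / 1.09 = 0.8073.
θ = arcsin(0.8073) = 53.837°.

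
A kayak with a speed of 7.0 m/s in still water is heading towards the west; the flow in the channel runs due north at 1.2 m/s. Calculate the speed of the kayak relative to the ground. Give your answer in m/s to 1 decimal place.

Taking east as x and north as y: velocity relative to the water = (-7.000, 0.000) m/s; the water relative to ground = (0.000, 1.200) m/s.
Velocity relative to ground = (-7.000, 0.000) + (0.000, 1.200) = (-7.000, 1.200) m/s.
Speed = |(-7.000, 1.200)| = 7.102 m/s.

7.1 m/s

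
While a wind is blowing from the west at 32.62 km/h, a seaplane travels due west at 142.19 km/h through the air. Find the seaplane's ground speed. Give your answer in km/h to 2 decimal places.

109.57 km/h

Taking east as x and north as y: velocity relative to the air = (-142.190, 0.000) km/h; the air relative to ground = (32.620, 0.000) km/h.
Velocity relative to ground = (-142.190, 0.000) + (32.620, 0.000) = (-109.570, 0.000) km/h.
Speed = |(-109.570, 0.000)| = 109.570 km/h.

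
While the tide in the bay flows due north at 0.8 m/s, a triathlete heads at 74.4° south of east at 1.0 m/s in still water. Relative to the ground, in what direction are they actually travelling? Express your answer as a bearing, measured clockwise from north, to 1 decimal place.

Taking east as x and north as y: velocity relative to the water = (0.269, -0.963) m/s; the water relative to ground = (0.000, 0.800) m/s.
Velocity relative to ground = (0.269, -0.963) + (0.000, 0.800) = (0.269, -0.163) m/s.
Bearing = atan2(0.27, -0.16) = 121.25° clockwise from north.

121.2°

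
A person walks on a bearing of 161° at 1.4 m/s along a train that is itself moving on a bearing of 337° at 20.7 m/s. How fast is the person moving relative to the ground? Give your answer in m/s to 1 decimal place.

19.3 m/s

Taking east as x and north as y: train velocity = (-8.088, 19.054) m/s; person velocity relative to train = (0.456, -1.324) m/s.
Velocity relative to ground = (-8.088, 19.054) + (0.456, -1.324) = (-7.632, 17.731) m/s.
Speed = |(-7.632, 17.731)| = 19.304 m/s.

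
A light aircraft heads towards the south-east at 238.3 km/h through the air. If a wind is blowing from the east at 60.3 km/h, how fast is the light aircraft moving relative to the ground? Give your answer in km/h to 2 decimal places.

200.25 km/h

Taking east as x and north as y: velocity relative to the air = (168.504, -168.504) km/h; the air relative to ground = (-60.300, 0.000) km/h.
Velocity relative to ground = (168.504, -168.504) + (-60.300, 0.000) = (108.204, -168.504) km/h.
Speed = |(108.204, -168.504)| = 200.253 km/h.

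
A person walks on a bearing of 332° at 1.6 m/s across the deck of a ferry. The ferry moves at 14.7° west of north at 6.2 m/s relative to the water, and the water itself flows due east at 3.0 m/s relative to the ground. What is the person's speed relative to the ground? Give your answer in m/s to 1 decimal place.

7.4 m/s

In east/north components (m/s): person relative to ferry = (-0.751, 1.413); ferry relative to water = (-1.573, 5.997); water relative to ground = (3.000, 0.000).
Sum = (0.676, 7.410) m/s.
Speed = |(0.676, 7.410)| = 7.441 m/s.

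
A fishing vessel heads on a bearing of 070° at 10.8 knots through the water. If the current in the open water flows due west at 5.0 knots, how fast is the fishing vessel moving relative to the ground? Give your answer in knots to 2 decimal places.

Taking east as x and north as y: velocity relative to the water = (10.149, 3.694) knots; the water relative to ground = (-5.000, 0.000) knots.
Velocity relative to ground = (10.149, 3.694) + (-5.000, 0.000) = (5.149, 3.694) knots.
Speed = |(5.149, 3.694)| = 6.337 knots.

6.34 knots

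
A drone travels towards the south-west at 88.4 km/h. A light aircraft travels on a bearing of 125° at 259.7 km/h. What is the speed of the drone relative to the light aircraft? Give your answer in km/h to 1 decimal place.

Taking east as x and north as y: drone velocity = (-62.508, -62.508) km/h; light aircraft velocity = (212.734, -148.958) km/h.
Velocity of drone relative to light aircraft = (-62.508, -62.508) − (212.734, -148.958) = (-275.242, 86.450) km/h.
Magnitude = |(-275.242, 86.450)| = 288.499 km/h.

288.5 km/h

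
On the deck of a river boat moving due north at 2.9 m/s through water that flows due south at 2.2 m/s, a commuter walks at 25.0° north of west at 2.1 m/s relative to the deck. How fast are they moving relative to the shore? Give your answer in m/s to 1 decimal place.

2.5 m/s

In east/north components (m/s): commuter relative to river boat = (-1.903, 0.887); river boat relative to water = (0.000, 2.900); water relative to ground = (0.000, -2.200).
Sum = (-1.903, 1.587) m/s.
Speed = |(-1.903, 1.587)| = 2.478 m/s.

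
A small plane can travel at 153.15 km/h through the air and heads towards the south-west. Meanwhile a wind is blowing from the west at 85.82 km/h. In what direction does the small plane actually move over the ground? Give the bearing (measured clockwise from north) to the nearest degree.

192°

Taking east as x and north as y: velocity relative to the air = (-108.293, -108.293) km/h; the air relative to ground = (85.820, 0.000) km/h.
Velocity relative to ground = (-108.293, -108.293) + (85.820, 0.000) = (-22.473, -108.293) km/h.
Bearing = atan2(-22.47, -108.29) = 191.72° clockwise from north.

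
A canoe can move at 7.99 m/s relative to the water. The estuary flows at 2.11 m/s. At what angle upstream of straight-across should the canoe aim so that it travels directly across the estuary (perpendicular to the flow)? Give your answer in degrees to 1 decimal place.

To cancel the current, the upstream component of the canoe's velocity must equal the flow: 7.99 sin θ = 2.11.
sin θ = 2.11 / 7.99 = 0.2641.
θ = arcsin(0.2641) = 15.312°.

15.3°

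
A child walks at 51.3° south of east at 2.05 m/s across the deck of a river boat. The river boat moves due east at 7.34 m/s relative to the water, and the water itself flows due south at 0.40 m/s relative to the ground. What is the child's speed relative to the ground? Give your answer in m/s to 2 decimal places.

In east/north components (m/s): child relative to river boat = (1.282, -1.600); river boat relative to water = (7.340, 0.000); water relative to ground = (0.000, -0.400).
Sum = (8.622, -2.000) m/s.
Speed = |(8.622, -2.000)| = 8.851 m/s.

8.85 m/s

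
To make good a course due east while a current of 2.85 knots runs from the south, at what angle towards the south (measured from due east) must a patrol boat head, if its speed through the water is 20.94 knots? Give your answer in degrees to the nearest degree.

8°

The current pushes perpendicular to the desired track; the heading must have a component into the current equal to 2.85 knots: 20.94 sin θ = 2.85.
sin θ = 0.1361, so θ = 7.822°.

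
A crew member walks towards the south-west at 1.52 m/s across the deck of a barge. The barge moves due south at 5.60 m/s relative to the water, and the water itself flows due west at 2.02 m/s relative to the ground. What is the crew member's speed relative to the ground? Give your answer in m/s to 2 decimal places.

In east/north components (m/s): crew member relative to barge = (-1.075, -1.075); barge relative to water = (0.000, -5.600); water relative to ground = (-2.020, 0.000).
Sum = (-3.095, -6.675) m/s.
Speed = |(-3.095, -6.675)| = 7.357 m/s.

7.36 m/s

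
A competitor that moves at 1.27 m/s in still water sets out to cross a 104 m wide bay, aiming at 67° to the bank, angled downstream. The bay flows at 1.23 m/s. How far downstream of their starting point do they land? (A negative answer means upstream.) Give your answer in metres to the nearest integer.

154 m

Perpendicular speed = 1.169 m/s; crossing time = 104 / 1.169 = 88.962 s.
Net downstream speed = 1.726 m/s.
Drift = 1.726 × 88.962 = 153.568 m (downstream).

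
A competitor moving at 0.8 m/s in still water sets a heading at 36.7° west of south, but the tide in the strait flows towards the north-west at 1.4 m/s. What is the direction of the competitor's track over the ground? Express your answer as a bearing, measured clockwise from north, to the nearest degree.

283°

Taking east as x and north as y: velocity relative to the water = (-0.478, -0.641) m/s; the water relative to ground = (-0.990, 0.990) m/s.
Velocity relative to ground = (-0.478, -0.641) + (-0.990, 0.990) = (-1.468, 0.349) m/s.
Bearing = atan2(-1.47, 0.35) = 283.36° clockwise from north.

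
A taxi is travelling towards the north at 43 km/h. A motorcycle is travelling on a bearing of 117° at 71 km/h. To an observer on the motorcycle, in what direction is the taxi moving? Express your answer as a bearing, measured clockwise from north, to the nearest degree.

Taking east as x and north as y: taxi velocity = (0.000, 43.000) km/h; motorcycle velocity = (63.261, -32.233) km/h.
Velocity of taxi relative to motorcycle = (0.000, 43.000) − (63.261, -32.233) = (-63.261, 75.233) km/h.
Bearing = atan2(-63.26, 75.23) = 319.94° clockwise from north.

320°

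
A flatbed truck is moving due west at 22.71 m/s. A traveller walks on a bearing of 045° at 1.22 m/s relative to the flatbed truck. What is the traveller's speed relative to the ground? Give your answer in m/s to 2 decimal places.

21.86 m/s

Taking east as x and north as y: flatbed truck velocity = (-22.710, 0.000) m/s; traveller velocity relative to flatbed truck = (0.863, 0.863) m/s.
Velocity relative to ground = (-22.710, 0.000) + (0.863, 0.863) = (-21.847, 0.863) m/s.
Speed = |(-21.847, 0.863)| = 21.864 m/s.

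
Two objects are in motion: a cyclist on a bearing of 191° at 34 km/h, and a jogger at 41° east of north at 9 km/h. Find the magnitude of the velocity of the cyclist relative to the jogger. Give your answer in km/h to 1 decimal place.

42.0 km/h

Taking east as x and north as y: cyclist velocity = (-6.488, -33.375) km/h; jogger velocity = (5.905, 6.792) km/h.
Velocity of cyclist relative to jogger = (-6.488, -33.375) − (5.905, 6.792) = (-12.392, -40.168) km/h.
Magnitude = |(-12.392, -40.168)| = 42.036 km/h.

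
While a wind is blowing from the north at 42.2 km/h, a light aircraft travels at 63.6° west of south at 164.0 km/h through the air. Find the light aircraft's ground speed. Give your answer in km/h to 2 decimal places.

186.63 km/h

Taking east as x and north as y: velocity relative to the air = (-146.897, -72.920) km/h; the air relative to ground = (0.000, -42.200) km/h.
Velocity relative to ground = (-146.897, -72.920) + (0.000, -42.200) = (-146.897, -115.120) km/h.
Speed = |(-146.897, -115.120)| = 186.631 km/h.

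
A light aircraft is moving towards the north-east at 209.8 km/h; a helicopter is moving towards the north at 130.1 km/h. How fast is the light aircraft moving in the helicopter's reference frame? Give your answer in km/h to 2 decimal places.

149.47 km/h

Taking east as x and north as y: light aircraft velocity = (148.351, 148.351) km/h; helicopter velocity = (0.000, 130.100) km/h.
Velocity of light aircraft relative to helicopter = (148.351, 148.351) − (0.000, 130.100) = (148.351, 18.251) km/h.
Magnitude = |(148.351, 18.251)| = 149.469 km/h.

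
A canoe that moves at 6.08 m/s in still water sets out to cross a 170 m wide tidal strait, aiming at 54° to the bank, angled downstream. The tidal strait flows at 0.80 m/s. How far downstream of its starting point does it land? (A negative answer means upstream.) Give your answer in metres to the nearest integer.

151 m

Perpendicular speed = 4.919 m/s; crossing time = 170 / 4.919 = 34.561 s.
Net downstream speed = 4.374 m/s.
Drift = 4.374 × 34.561 = 151.161 m (downstream).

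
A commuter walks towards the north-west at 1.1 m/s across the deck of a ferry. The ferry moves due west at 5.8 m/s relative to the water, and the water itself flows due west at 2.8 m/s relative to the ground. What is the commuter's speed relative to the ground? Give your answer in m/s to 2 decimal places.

In east/north components (m/s): commuter relative to ferry = (-0.778, 0.778); ferry relative to water = (-5.800, 0.000); water relative to ground = (-2.800, 0.000).
Sum = (-9.378, 0.778) m/s.
Speed = |(-9.378, 0.778)| = 9.410 m/s.

9.41 m/s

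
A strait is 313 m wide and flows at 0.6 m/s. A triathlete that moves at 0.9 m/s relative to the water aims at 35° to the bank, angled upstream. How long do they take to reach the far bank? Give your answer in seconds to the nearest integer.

The component of the triathlete's velocity perpendicular to the bank is 0.9 × sin 35° = 0.516 m/s.
The current is parallel to the bank, so it does not affect the crossing time.
Time = 313 / 0.516 = 606.332 s.

606 s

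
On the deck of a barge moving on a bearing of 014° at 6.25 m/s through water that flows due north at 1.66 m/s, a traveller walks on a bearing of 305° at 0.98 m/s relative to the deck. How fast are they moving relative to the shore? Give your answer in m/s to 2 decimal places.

In east/north components (m/s): traveller relative to barge = (-0.803, 0.562); barge relative to water = (1.512, 6.064); water relative to ground = (0.000, 1.660).
Sum = (0.709, 8.286) m/s.
Speed = |(0.709, 8.286)| = 8.317 m/s.

8.32 m/s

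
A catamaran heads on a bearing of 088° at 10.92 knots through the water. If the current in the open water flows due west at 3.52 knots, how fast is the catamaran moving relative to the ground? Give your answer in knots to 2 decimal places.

7.40 knots

Taking east as x and north as y: velocity relative to the water = (10.913, 0.381) knots; the water relative to ground = (-3.520, 0.000) knots.
Velocity relative to ground = (10.913, 0.381) + (-3.520, 0.000) = (7.393, 0.381) knots.
Speed = |(7.393, 0.381)| = 7.403 knots.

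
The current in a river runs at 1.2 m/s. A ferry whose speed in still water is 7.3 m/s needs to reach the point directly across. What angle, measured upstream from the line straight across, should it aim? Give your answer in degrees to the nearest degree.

To cancel the current, the upstream component of the ferry's velocity must equal the flow: 7.3 sin θ = 1.2.
sin θ = 1.2 / 7.3 = 0.1644.
θ = arcsin(0.1644) = 9.461°.

9°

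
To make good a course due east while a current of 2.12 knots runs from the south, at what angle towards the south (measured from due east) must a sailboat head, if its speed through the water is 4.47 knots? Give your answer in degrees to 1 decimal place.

The current pushes perpendicular to the desired track; the heading must have a component into the current equal to 2.12 knots: 4.47 sin θ = 2.12.
sin θ = 0.4743, so θ = 28.312°.

28.3°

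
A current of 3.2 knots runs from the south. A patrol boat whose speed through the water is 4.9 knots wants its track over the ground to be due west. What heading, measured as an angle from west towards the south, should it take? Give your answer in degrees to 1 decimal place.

The current pushes perpendicular to the desired track; the heading must have a component into the current equal to 3.2 knots: 4.9 sin θ = 3.2.
sin θ = 0.6531, so θ = 40.773°.

40.8°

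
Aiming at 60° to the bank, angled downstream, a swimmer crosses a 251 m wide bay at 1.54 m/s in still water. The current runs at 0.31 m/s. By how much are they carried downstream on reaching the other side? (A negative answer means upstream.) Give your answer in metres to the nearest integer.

Perpendicular speed = 1.334 m/s; crossing time = 251 / 1.334 = 188.201 s.
Net downstream speed = 1.080 m/s.
Drift = 1.080 × 188.201 = 203.257 m (downstream).

203 m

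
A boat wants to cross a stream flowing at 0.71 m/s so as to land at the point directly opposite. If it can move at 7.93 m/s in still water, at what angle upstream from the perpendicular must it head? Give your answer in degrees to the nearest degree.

To cancel the current, the upstream component of the boat's velocity must equal the flow: 7.93 sin θ = 0.71.
sin θ = 0.71 / 7.93 = 0.0895.
θ = arcsin(0.0895) = 5.137°.

5°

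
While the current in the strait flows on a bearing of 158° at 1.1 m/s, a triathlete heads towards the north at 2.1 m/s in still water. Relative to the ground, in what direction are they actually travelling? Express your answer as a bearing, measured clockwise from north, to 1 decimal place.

Taking east as x and north as y: velocity relative to the water = (0.000, 2.100) m/s; the water relative to ground = (0.412, -1.020) m/s.
Velocity relative to ground = (0.000, 2.100) + (0.412, -1.020) = (0.412, 1.080) m/s.
Bearing = atan2(0.41, 1.08) = 20.88° clockwise from north.

020.9°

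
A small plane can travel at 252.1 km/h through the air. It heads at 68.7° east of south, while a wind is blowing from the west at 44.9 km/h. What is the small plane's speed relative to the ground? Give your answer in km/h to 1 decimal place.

294.4 km/h

Taking east as x and north as y: velocity relative to the air = (234.879, -91.576) km/h; the air relative to ground = (44.900, 0.000) km/h.
Velocity relative to ground = (234.879, -91.576) + (44.900, 0.000) = (279.779, -91.576) km/h.
Speed = |(279.779, -91.576)| = 294.385 km/h.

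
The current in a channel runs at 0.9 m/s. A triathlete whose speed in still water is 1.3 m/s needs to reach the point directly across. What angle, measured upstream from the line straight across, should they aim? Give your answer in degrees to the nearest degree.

To cancel the current, the upstream component of the triathlete's velocity must equal the flow: 1.3 sin θ = 0.9.
sin θ = 0.9 / 1.3 = 0.6923.
θ = arcsin(0.6923) = 43.813°.

44°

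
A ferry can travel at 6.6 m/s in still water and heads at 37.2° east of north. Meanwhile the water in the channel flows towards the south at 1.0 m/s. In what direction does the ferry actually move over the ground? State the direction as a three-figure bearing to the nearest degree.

Taking east as x and north as y: velocity relative to the water = (3.990, 5.257) m/s; the water relative to ground = (0.000, -1.000) m/s.
Velocity relative to ground = (3.990, 5.257) + (0.000, -1.000) = (3.990, 4.257) m/s.
Bearing = atan2(3.99, 4.26) = 43.15° clockwise from north.

043°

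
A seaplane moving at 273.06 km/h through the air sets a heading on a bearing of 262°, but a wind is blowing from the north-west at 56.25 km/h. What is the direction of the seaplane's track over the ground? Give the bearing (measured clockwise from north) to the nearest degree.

251°

Taking east as x and north as y: velocity relative to the air = (-270.403, -38.003) km/h; the air relative to ground = (39.775, -39.775) km/h.
Velocity relative to ground = (-270.403, -38.003) + (39.775, -39.775) = (-230.628, -77.777) km/h.
Bearing = atan2(-230.63, -77.78) = 251.36° clockwise from north.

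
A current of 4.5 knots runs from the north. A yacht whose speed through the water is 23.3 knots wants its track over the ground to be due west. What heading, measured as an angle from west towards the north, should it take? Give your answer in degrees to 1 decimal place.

The current pushes perpendicular to the desired track; the heading must have a component into the current equal to 4.5 knots: 23.3 sin θ = 4.5.
sin θ = 0.1931, so θ = 11.136°.

11.1°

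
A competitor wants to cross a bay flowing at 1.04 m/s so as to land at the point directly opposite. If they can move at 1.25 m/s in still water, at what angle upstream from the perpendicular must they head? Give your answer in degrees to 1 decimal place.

56.3°

To cancel the current, the upstream component of the competitor's velocity must equal the flow: 1.25 sin θ = 1.04.
sin θ = 1.04 / 1.25 = 0.8320.
θ = arcsin(0.8320) = 56.305°.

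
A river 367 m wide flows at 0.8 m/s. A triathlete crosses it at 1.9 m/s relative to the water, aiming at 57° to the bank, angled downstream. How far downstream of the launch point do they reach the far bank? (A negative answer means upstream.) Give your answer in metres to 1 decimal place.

Perpendicular speed = 1.593 m/s; crossing time = 367 / 1.593 = 230.314 s.
Net downstream speed = 1.835 m/s.
Drift = 1.835 × 230.314 = 422.584 m (downstream).

422.6 m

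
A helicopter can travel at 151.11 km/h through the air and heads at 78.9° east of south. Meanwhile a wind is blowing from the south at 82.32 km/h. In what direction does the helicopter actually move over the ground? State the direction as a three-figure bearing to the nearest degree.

Taking east as x and north as y: velocity relative to the air = (148.283, -29.092) km/h; the air relative to ground = (0.000, 82.320) km/h.
Velocity relative to ground = (148.283, -29.092) + (0.000, 82.320) = (148.283, 53.228) km/h.
Bearing = atan2(148.28, 53.23) = 70.25° clockwise from north.

070°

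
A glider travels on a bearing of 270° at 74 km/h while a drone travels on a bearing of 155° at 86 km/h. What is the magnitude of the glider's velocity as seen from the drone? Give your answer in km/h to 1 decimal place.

Taking east as x and north as y: glider velocity = (-74.000, 0.000) km/h; drone velocity = (36.345, -77.942) km/h.
Velocity of glider relative to drone = (-74.000, 0.000) − (36.345, -77.942) = (-110.345, 77.942) km/h.
Magnitude = |(-110.345, 77.942)| = 135.097 km/h.

135.1 km/h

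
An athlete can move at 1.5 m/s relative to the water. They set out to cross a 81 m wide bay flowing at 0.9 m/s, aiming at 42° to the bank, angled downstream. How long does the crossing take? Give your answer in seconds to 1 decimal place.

The component of the athlete's velocity perpendicular to the bank is 1.5 × sin 42° = 1.004 m/s.
The current is parallel to the bank, so it does not affect the crossing time.
Time = 81 / 1.004 = 80.702 s.

80.7 s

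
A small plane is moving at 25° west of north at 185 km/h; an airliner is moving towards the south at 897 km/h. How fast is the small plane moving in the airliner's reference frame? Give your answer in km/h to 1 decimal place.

1067.5 km/h

Taking east as x and north as y: small plane velocity = (-78.184, 167.667) km/h; airliner velocity = (0.000, -897.000) km/h.
Velocity of small plane relative to airliner = (-78.184, 167.667) − (0.000, -897.000) = (-78.184, 1064.667) km/h.
Magnitude = |(-78.184, 1064.667)| = 1067.534 km/h.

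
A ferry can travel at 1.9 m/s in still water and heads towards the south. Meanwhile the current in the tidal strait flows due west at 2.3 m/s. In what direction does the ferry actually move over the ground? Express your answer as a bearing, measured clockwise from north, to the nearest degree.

Taking east as x and north as y: velocity relative to the water = (0.000, -1.900) m/s; the water relative to ground = (-2.300, 0.000) m/s.
Velocity relative to ground = (0.000, -1.900) + (-2.300, 0.000) = (-2.300, -1.900) m/s.
Bearing = atan2(-2.30, -1.90) = 230.44° clockwise from north.

230°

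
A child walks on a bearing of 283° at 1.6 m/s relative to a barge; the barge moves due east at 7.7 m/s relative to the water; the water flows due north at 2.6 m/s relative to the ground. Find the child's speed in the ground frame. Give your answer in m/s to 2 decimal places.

In east/north components (m/s): child relative to barge = (-1.559, 0.360); barge relative to water = (7.700, 0.000); water relative to ground = (0.000, 2.600).
Sum = (6.141, 2.960) m/s.
Speed = |(6.141, 2.960)| = 6.817 m/s.

6.82 m/s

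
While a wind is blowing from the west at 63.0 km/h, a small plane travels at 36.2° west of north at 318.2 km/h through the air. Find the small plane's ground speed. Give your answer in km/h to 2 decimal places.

Taking east as x and north as y: velocity relative to the air = (-187.931, 256.775) km/h; the air relative to ground = (63.000, 0.000) km/h.
Velocity relative to ground = (-187.931, 256.775) + (63.000, 0.000) = (-124.931, 256.775) km/h.
Speed = |(-124.931, 256.775)| = 285.554 km/h.

285.55 km/h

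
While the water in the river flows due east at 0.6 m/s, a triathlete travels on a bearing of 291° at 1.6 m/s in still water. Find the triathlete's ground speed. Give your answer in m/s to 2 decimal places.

Taking east as x and north as y: velocity relative to the water = (-1.494, 0.573) m/s; the water relative to ground = (0.600, 0.000) m/s.
Velocity relative to ground = (-1.494, 0.573) + (0.600, 0.000) = (-0.894, 0.573) m/s.
Speed = |(-0.894, 0.573)| = 1.062 m/s.

1.06 m/s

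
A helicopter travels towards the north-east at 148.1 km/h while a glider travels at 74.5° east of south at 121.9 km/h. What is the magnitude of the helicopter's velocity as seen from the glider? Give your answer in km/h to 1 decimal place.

137.9 km/h

Taking east as x and north as y: helicopter velocity = (104.723, 104.723) km/h; glider velocity = (117.467, -32.576) km/h.
Velocity of helicopter relative to glider = (104.723, 104.723) − (117.467, -32.576) = (-12.744, 137.299) km/h.
Magnitude = |(-12.744, 137.299)| = 137.889 km/h.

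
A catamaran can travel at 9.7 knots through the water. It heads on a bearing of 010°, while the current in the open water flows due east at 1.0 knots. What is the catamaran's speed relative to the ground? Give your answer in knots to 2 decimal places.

9.92 knots

Taking east as x and north as y: velocity relative to the water = (1.684, 9.553) knots; the water relative to ground = (1.000, 0.000) knots.
Velocity relative to ground = (1.684, 9.553) + (1.000, 0.000) = (2.684, 9.553) knots.
Speed = |(2.684, 9.553)| = 9.923 knots.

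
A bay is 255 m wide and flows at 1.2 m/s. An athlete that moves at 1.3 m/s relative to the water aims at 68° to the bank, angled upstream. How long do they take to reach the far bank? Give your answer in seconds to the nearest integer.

212 s

The component of the athlete's velocity perpendicular to the bank is 1.3 × sin 68° = 1.205 m/s.
The flow acts along the bank and has no component across it.
Time = 255 / 1.205 = 211.559 s.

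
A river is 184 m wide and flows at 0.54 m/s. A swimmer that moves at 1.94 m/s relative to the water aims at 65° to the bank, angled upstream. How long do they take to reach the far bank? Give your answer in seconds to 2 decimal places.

The component of the swimmer's velocity perpendicular to the bank is 1.94 × sin 65° = 1.758 m/s.
The flow acts along the bank and has no component across it.
Time = 184 / 1.758 = 104.650 s.

104.65 s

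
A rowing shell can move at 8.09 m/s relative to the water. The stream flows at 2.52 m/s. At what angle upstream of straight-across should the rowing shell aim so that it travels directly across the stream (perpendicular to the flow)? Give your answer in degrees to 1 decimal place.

To cancel the current, the upstream component of the rowing shell's velocity must equal the flow: 8.09 sin θ = 2.52.
sin θ = 2.52 / 8.09 = 0.3115.
θ = arcsin(0.3115) = 18.149°.

18.1°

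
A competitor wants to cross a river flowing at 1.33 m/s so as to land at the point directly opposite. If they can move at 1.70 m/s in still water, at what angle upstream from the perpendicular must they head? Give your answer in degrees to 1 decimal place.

To cancel the current, the upstream component of the competitor's velocity must equal the flow: 1.70 sin θ = 1.33.
sin θ = 1.33 / 1.70 = 0.7824.
θ = arcsin(0.7824) = 51.477°.

51.5°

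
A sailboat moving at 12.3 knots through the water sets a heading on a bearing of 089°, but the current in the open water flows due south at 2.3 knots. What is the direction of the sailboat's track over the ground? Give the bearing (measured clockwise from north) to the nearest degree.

Taking east as x and north as y: velocity relative to the water = (12.298, 0.215) knots; the water relative to ground = (0.000, -2.300) knots.
Velocity relative to ground = (12.298, 0.215) + (0.000, -2.300) = (12.298, -2.085) knots.
Bearing = atan2(12.30, -2.09) = 99.62° clockwise from north.

100°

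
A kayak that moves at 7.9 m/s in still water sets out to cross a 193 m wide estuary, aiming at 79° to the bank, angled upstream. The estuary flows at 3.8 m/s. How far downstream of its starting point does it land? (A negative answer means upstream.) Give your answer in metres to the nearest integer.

57 m

Perpendicular speed = 7.755 m/s; crossing time = 193 / 7.755 = 24.888 s.
Net downstream speed = 2.293 m/s.
Drift = 2.293 × 24.888 = 57.058 m (downstream).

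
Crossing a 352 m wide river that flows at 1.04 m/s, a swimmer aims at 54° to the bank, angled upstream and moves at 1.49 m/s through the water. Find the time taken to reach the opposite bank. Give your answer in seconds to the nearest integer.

The component of the swimmer's velocity perpendicular to the bank is 1.49 × sin 54° = 1.205 m/s.
The flow acts along the bank and has no component across it.
Time = 352 / 1.205 = 292.011 s.

292 s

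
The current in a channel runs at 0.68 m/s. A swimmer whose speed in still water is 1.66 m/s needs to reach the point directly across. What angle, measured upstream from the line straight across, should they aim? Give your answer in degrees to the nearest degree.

24°

To cancel the current, the upstream component of the swimmer's velocity must equal the flow: 1.66 sin θ = 0.68.
sin θ = 0.68 / 1.66 = 0.4096.
θ = arcsin(0.4096) = 24.182°.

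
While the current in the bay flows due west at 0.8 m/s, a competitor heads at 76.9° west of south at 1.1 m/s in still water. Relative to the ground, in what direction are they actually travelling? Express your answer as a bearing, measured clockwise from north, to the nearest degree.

262°

Taking east as x and north as y: velocity relative to the water = (-1.071, -0.249) m/s; the water relative to ground = (-0.800, 0.000) m/s.
Velocity relative to ground = (-1.071, -0.249) + (-0.800, 0.000) = (-1.871, -0.249) m/s.
Bearing = atan2(-1.87, -0.25) = 262.41° clockwise from north.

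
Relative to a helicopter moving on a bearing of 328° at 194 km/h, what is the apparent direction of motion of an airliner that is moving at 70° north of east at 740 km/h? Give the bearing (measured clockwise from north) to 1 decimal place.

Taking east as x and north as y: airliner velocity = (253.095, 695.373) km/h; helicopter velocity = (-102.804, 164.521) km/h.
Velocity of airliner relative to helicopter = (253.095, 695.373) − (-102.804, 164.521) = (355.899, 530.851) km/h.
Bearing = atan2(355.90, 530.85) = 33.84° clockwise from north.

033.8°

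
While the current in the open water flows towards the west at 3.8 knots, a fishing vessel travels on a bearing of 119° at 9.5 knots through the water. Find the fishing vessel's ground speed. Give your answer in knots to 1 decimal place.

Taking east as x and north as y: velocity relative to the water = (8.309, -4.606) knots; the water relative to ground = (-3.800, 0.000) knots.
Velocity relative to ground = (8.309, -4.606) + (-3.800, 0.000) = (4.509, -4.606) knots.
Speed = |(4.509, -4.606)| = 6.445 knots.

6.4 knots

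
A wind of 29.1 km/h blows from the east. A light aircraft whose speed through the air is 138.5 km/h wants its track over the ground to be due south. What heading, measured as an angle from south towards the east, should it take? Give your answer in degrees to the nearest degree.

12°

The wind pushes perpendicular to the desired track; the heading must have a component into the wind equal to 29.1 km/h: 138.5 sin θ = 29.1.
sin θ = 0.2101, so θ = 12.129°.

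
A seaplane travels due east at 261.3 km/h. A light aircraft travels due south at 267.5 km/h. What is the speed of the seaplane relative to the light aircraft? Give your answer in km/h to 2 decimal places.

373.94 km/h

Taking east as x and north as y: seaplane velocity = (261.300, 0.000) km/h; light aircraft velocity = (0.000, -267.500) km/h.
Velocity of seaplane relative to light aircraft = (261.300, 0.000) − (0.000, -267.500) = (261.300, 267.500) km/h.
Magnitude = |(261.300, 267.500)| = 373.944 km/h.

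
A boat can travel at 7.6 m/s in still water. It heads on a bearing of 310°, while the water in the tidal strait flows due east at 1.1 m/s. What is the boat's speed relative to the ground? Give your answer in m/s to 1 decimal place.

Taking east as x and north as y: velocity relative to the water = (-5.822, 4.885) m/s; the water relative to ground = (1.100, 0.000) m/s.
Velocity relative to ground = (-5.822, 4.885) + (1.100, 0.000) = (-4.722, 4.885) m/s.
Speed = |(-4.722, 4.885)| = 6.794 m/s.

6.8 m/s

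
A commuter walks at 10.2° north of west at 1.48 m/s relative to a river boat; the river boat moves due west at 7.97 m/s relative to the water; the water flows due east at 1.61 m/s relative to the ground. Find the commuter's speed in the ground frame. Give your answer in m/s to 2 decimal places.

In east/north components (m/s): commuter relative to river boat = (-1.457, 0.262); river boat relative to water = (-7.970, 0.000); water relative to ground = (1.610, 0.000).
Sum = (-7.817, 0.262) m/s.
Speed = |(-7.817, 0.262)| = 7.821 m/s.

7.82 m/s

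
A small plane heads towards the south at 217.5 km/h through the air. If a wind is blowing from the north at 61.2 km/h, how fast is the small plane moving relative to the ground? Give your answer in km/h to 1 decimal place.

Taking east as x and north as y: velocity relative to the air = (0.000, -217.500) km/h; the air relative to ground = (0.000, -61.200) km/h.
Velocity relative to ground = (0.000, -217.500) + (0.000, -61.200) = (0.000, -278.700) km/h.
Speed = |(0.000, -278.700)| = 278.700 km/h.

278.7 km/h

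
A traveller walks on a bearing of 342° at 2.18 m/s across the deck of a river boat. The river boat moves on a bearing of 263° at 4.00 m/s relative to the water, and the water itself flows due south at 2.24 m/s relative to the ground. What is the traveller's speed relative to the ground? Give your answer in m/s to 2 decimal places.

4.69 m/s

In east/north components (m/s): traveller relative to river boat = (-0.674, 2.073); river boat relative to water = (-3.970, -0.487); water relative to ground = (0.000, -2.240).
Sum = (-4.644, -0.654) m/s.
Speed = |(-4.644, -0.654)| = 4.690 m/s.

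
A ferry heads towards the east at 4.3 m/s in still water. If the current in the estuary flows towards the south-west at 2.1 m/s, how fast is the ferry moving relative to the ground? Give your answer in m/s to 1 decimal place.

3.2 m/s

Taking east as x and north as y: velocity relative to the water = (4.300, 0.000) m/s; the water relative to ground = (-1.485, -1.485) m/s.
Velocity relative to ground = (4.300, 0.000) + (-1.485, -1.485) = (2.815, -1.485) m/s.
Speed = |(2.815, -1.485)| = 3.183 m/s.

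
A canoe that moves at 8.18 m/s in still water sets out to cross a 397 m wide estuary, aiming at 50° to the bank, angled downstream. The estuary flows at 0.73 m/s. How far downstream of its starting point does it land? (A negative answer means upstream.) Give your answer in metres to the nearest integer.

379 m

Perpendicular speed = 6.266 m/s; crossing time = 397 / 6.266 = 63.355 s.
Net downstream speed = 5.988 m/s.
Drift = 5.988 × 63.355 = 379.372 m (downstream).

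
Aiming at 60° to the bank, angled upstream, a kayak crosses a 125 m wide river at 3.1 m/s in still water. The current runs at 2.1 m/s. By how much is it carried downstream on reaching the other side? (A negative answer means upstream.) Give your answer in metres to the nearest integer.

26 m

Perpendicular speed = 2.685 m/s; crossing time = 125 / 2.685 = 46.561 s.
Net downstream speed = 0.550 m/s.
Drift = 0.550 × 46.561 = 25.608 m (downstream).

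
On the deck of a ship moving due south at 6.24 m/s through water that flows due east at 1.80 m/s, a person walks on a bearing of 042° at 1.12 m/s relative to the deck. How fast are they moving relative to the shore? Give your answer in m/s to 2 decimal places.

5.98 m/s

In east/north components (m/s): person relative to ship = (0.749, 0.832); ship relative to water = (0.000, -6.240); water relative to ground = (1.800, 0.000).
Sum = (2.549, -5.408) m/s.
Speed = |(2.549, -5.408)| = 5.979 m/s.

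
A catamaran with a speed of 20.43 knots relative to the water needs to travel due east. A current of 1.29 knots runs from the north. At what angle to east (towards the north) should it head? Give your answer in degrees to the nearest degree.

The current pushes perpendicular to the desired track; the heading must have a component into the current equal to 1.29 knots: 20.43 sin θ = 1.29.
sin θ = 0.0631, so θ = 3.620°.

4°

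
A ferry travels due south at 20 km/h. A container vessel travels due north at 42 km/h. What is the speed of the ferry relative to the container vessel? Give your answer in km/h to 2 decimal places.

Taking east as x and north as y: ferry velocity = (0.000, -20.000) km/h; container vessel velocity = (0.000, 42.000) km/h.
Velocity of ferry relative to container vessel = (0.000, -20.000) − (0.000, 42.000) = (0.000, -62.000) km/h.
Magnitude = |(0.000, -62.000)| = 62.000 km/h.

62.00 km/h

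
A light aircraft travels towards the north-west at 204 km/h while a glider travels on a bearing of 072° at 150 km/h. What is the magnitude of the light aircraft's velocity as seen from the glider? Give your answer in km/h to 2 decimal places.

Taking east as x and north as y: light aircraft velocity = (-144.250, 144.250) km/h; glider velocity = (142.658, 46.353) km/h.
Velocity of light aircraft relative to glider = (-144.250, 144.250) − (142.658, 46.353) = (-286.908, 97.897) km/h.
Magnitude = |(-286.908, 97.897)| = 303.150 km/h.

303.15 km/h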